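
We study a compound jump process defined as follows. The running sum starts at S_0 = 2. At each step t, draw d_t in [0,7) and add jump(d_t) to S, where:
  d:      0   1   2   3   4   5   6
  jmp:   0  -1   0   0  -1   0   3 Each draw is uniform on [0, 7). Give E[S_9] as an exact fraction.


23/7

Outcome values over d=0..6: [0, -1, 0, 0, -1, 0, 3]
Σy = 1, Σy² = 11, M = 7
μ = 1/7 = 1/7,  σ² = 11/7 − (1/7)² = 76/49
E[S_9] = 2 + 9·(1/7) = 23/7


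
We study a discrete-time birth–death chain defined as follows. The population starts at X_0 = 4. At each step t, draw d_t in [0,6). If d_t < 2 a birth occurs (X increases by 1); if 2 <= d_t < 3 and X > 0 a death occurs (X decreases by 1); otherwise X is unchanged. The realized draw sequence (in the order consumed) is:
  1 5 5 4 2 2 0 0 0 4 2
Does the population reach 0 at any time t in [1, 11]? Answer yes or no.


t=0: X=4, d=1 → birth, X_1=5
t=1: X=5, d=5 → hold, X_2=5
t=2: X=5, d=5 → hold, X_3=5
t=3: X=5, d=4 → hold, X_4=5
t=4: X=5, d=2 → death, X_5=4
t=5: X=4, d=2 → death, X_6=3
t=6: X=3, d=0 → birth, X_7=4
t=7: X=4, d=0 → birth, X_8=5
t=8: X=5, d=0 → birth, X_9=6
t=9: X=6, d=4 → hold, X_10=6
t=10: X=6, d=2 → death, X_11=5

no


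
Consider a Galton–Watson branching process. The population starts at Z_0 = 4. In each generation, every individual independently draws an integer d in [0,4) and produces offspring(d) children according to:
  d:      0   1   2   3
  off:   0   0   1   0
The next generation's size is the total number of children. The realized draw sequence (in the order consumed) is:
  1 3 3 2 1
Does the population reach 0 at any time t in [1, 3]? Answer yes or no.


yes

gen 0: Z_0=4, draws=[1, 3, 3, 2], offspring=[0, 0, 0, 1], Z_1=1
gen 1: Z_1=1, draws=[1], offspring=[0], Z_2=0
gen 2: Z_2=0, draws=[], offspring=[], Z_3=0


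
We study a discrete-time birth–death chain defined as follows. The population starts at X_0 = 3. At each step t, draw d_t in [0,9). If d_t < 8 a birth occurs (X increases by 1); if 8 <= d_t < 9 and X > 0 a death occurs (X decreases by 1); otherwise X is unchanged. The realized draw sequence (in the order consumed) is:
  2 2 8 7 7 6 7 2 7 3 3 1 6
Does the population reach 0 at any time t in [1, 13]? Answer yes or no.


t=0: X=3, d=2 → birth, X_1=4
t=1: X=4, d=2 → birth, X_2=5
t=2: X=5, d=8 → death, X_3=4
t=3: X=4, d=7 → birth, X_4=5
t=4: X=5, d=7 → birth, X_5=6
t=5: X=6, d=6 → birth, X_6=7
t=6: X=7, d=7 → birth, X_7=8
t=7: X=8, d=2 → birth, X_8=9
t=8: X=9, d=7 → birth, X_9=10
t=9: X=10, d=3 → birth, X_10=11
t=10: X=11, d=3 → birth, X_11=12
t=11: X=12, d=1 → birth, X_12=13
t=12: X=13, d=6 → birth, X_13=14

no


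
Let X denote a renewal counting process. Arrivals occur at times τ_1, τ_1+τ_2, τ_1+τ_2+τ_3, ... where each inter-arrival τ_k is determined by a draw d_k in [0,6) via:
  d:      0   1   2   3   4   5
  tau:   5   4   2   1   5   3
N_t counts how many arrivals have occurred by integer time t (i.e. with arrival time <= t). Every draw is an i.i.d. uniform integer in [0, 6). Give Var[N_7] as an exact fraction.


Inter-arrival values over d=0..5: [5, 4, 2, 1, 5, 3]
Each d has probability 1/6, so the pmf of τ is: f(1) = 1/6, f(2) = 1/6, f(3) = 1/6, f(4) = 1/6, f(5) = 1/3
Let p_n(j) = P(N_n = j), with p_0 = [1]. Condition on τ_1: p_n(0) = P(τ > n), and for j >= 1, p_n(j) = Σ_{k<=n} f(k)·p_{n−k}(j−1)
p_1 = [5/6, 1/6]  (j = 0..1)
p_2 = [2/3, 11/36, 1/36]  (j = 0..2)
p_3 = [1/2, 5/12, 17/216, 1/216]  (j = 0..3)
p_4 = [1/3, 1/2, 4/27, 23/1296, 1/1296]  (j = 0..4)
p_5 = [0, 13/18, 25/108, 55/1296, 29/7776, 1/7776]  (j = 0..5)
p_6 = [0, 19/36, 41/108, 35/432, 7/648, 35/46656, 1/46656]  (j = 0..6)
p_7 = [0, 13/36, 25/54, 193/1296, 7/288, 119/46656, 41/279936, 1/279936]  (j = 0..7)
E[N_7] = Σ j·p_7(j) = 516391/279936;  E[N_7²] = Σ j²·p_7(j) = 1122919/279936
Var[N_7] = 1122919/279936 − (516391/279936)² = 47685788303/78364164096

47685788303/78364164096


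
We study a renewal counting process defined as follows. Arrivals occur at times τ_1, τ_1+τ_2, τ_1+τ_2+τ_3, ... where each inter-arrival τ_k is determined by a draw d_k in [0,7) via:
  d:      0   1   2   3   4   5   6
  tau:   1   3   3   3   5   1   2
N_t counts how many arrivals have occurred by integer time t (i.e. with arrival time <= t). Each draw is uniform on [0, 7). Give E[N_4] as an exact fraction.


Inter-arrival values over d=0..6: [1, 3, 3, 3, 5, 1, 2]
Each d has probability 1/7, so the pmf of τ is: f(1) = 2/7, f(2) = 1/7, f(3) = 3/7, f(5) = 1/7
Renewal equation for m(n) = E[N_n]: condition on τ_1 = k (if k <= n, one arrival plus a fresh copy on the remaining n−k steps): m(n) = F(n) + Σ_{k<=n} f(k)·m(n−k), where F(n) = P(τ <= n) and m(0) = 0
m(1) = F(1) = 2/7
m(2) = F(2) + f(1)·m(1) = 3/7 + 2/7·2/7 = 25/49
m(3) = F(3) + f(1)·m(2) + f(2)·m(1) = 6/7 + 2/7·25/49 + 1/7·2/7 = 358/343
m(4) = F(4) + f(1)·m(3) + f(2)·m(2) + f(3)·m(1) = 6/7 + 2/7·358/343 + 1/7·25/49 + 3/7·2/7 = 3243/2401
E[N_4] = m(4) = 3243/2401

3243/2401


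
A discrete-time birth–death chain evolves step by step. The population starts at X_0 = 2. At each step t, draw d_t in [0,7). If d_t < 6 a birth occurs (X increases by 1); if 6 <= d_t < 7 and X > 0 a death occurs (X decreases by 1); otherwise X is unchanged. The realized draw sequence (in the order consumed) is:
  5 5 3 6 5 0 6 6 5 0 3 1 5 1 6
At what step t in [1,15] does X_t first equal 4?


2

t=0: X=2, d=5 → birth, X_1=3
t=1: X=3, d=5 → birth, X_2=4
t=2: X=4, d=3 → birth, X_3=5
t=3: X=5, d=6 → death, X_4=4
t=4: X=4, d=5 → birth, X_5=5
t=5: X=5, d=0 → birth, X_6=6
t=6: X=6, d=6 → death, X_7=5
t=7: X=5, d=6 → death, X_8=4
t=8: X=4, d=5 → birth, X_9=5
t=9: X=5, d=0 → birth, X_10=6
t=10: X=6, d=3 → birth, X_11=7
t=11: X=7, d=1 → birth, X_12=8
t=12: X=8, d=5 → birth, X_13=9
t=13: X=9, d=1 → birth, X_14=10
t=14: X=10, d=6 → death, X_15=9


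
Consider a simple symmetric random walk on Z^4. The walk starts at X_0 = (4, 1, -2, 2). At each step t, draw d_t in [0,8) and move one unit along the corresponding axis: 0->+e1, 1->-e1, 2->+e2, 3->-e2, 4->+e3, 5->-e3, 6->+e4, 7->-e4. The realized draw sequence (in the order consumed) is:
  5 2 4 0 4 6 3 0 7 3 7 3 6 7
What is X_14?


(6, -1, -1, 1)

t=0: X=(4, 1, -2, 2), d=5 → -e3, X_1=(4, 1, -3, 2)
t=1: X=(4, 1, -3, 2), d=2 → +e2, X_2=(4, 2, -3, 2)
t=2: X=(4, 2, -3, 2), d=4 → +e3, X_3=(4, 2, -2, 2)
t=3: X=(4, 2, -2, 2), d=0 → +e1, X_4=(5, 2, -2, 2)
t=4: X=(5, 2, -2, 2), d=4 → +e3, X_5=(5, 2, -1, 2)
t=5: X=(5, 2, -1, 2), d=6 → +e4, X_6=(5, 2, -1, 3)
t=6: X=(5, 2, -1, 3), d=3 → -e2, X_7=(5, 1, -1, 3)
t=7: X=(5, 1, -1, 3), d=0 → +e1, X_8=(6, 1, -1, 3)
t=8: X=(6, 1, -1, 3), d=7 → -e4, X_9=(6, 1, -1, 2)
t=9: X=(6, 1, -1, 2), d=3 → -e2, X_10=(6, 0, -1, 2)
t=10: X=(6, 0, -1, 2), d=7 → -e4, X_11=(6, 0, -1, 1)
t=11: X=(6, 0, -1, 1), d=3 → -e2, X_12=(6, -1, -1, 1)
t=12: X=(6, -1, -1, 1), d=6 → +e4, X_13=(6, -1, -1, 2)
t=13: X=(6, -1, -1, 2), d=7 → -e4, X_14=(6, -1, -1, 1)


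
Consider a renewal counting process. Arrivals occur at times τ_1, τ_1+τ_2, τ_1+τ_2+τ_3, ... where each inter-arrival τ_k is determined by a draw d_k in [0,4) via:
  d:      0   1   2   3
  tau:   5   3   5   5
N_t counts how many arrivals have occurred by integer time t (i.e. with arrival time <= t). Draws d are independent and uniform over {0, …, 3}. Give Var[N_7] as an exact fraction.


Inter-arrival values over d=0..3: [5, 3, 5, 5]
Each d has probability 1/4, so the pmf of τ is: f(3) = 1/4, f(5) = 3/4
Let p_n(j) = P(N_n = j), with p_0 = [1]. Condition on τ_1: p_n(0) = P(τ > n), and for j >= 1, p_n(j) = Σ_{k<=n} f(k)·p_{n−k}(j−1)
p_1 = [1]  (j = 0)
p_2 = [1]  (j = 0)
p_3 = [3/4, 1/4]  (j = 0..1)
p_4 = [3/4, 1/4]  (j = 0..1)
p_5 = [0, 1]  (j = 0..1)
p_6 = [0, 15/16, 1/16]  (j = 0..2)
p_7 = [0, 15/16, 1/16]  (j = 0..2)
E[N_7] = Σ j·p_7(j) = 17/16;  E[N_7²] = Σ j²·p_7(j) = 19/16
Var[N_7] = 19/16 − (17/16)² = 15/256

15/256


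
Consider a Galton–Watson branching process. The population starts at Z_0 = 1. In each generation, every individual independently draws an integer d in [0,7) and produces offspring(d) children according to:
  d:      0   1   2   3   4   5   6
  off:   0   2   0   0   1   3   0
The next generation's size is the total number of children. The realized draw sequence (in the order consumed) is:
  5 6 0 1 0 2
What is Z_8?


0

gen 0: Z_0=1, draws=[5], offspring=[3], Z_1=3
gen 1: Z_1=3, draws=[6, 0, 1], offspring=[0, 0, 2], Z_2=2
gen 2: Z_2=2, draws=[0, 2], offspring=[0, 0], Z_3=0
gen 3: Z_3=0, draws=[], offspring=[], Z_4=0
gen 4: Z_4=0, draws=[], offspring=[], Z_5=0
gen 5: Z_5=0, draws=[], offspring=[], Z_6=0
gen 6: Z_6=0, draws=[], offspring=[], Z_7=0
gen 7: Z_7=0, draws=[], offspring=[], Z_8=0


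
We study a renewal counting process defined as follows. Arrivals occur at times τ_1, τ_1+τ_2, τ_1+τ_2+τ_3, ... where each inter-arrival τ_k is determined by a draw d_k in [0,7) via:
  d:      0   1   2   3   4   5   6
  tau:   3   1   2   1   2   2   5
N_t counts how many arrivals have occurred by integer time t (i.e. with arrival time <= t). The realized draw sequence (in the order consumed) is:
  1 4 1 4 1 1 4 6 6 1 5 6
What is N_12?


draw d_1=1: τ_1=1, arrival time A_1=1
draw d_2=4: τ_2=2, arrival time A_2=3
draw d_3=1: τ_3=1, arrival time A_3=4
draw d_4=4: τ_4=2, arrival time A_4=6
draw d_5=1: τ_5=1, arrival time A_5=7
draw d_6=1: τ_6=1, arrival time A_6=8
draw d_7=4: τ_7=2, arrival time A_7=10
draw d_8=6: τ_8=5, arrival time A_8=15
draw d_9=6: τ_9=5, arrival time A_9=20
draw d_10=1: τ_10=1, arrival time A_10=21
draw d_11=5: τ_11=2, arrival time A_11=23
draw d_12=6: τ_12=5, arrival time A_12=28
N_t over t=0..12: 0:0 1:1 2:1 3:2 4:3 5:3 6:4 7:5 8:6 9:6 10:7 11:7 12:7

7


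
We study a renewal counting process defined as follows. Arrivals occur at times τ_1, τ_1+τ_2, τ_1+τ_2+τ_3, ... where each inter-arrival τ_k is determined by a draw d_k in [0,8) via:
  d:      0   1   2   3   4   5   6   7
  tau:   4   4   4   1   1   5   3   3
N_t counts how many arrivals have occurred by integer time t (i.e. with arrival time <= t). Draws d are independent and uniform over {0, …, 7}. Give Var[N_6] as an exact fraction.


Inter-arrival values over d=0..7: [4, 4, 4, 1, 1, 5, 3, 3]
Each d has probability 1/8, so the pmf of τ is: f(1) = 1/4, f(3) = 1/4, f(4) = 3/8, f(5) = 1/8
Let p_n(j) = P(N_n = j), with p_0 = [1]. Condition on τ_1: p_n(0) = P(τ > n), and for j >= 1, p_n(j) = Σ_{k<=n} f(k)·p_{n−k}(j−1)
p_1 = [3/4, 1/4]  (j = 0..1)
p_2 = [3/4, 3/16, 1/16]  (j = 0..2)
p_3 = [1/2, 7/16, 3/64, 1/64]  (j = 0..3)
p_4 = [1/8, 11/16, 11/64, 3/256, 1/256]  (j = 0..4)
p_5 = [0, 5/8, 5/16, 15/256, 3/1024, 1/1024]  (j = 0..5)
p_6 = [0, 1/2, 47/128, 29/256, 19/1024, 3/4096, 1/4096]  (j = 0..6)
E[N_6] = Σ j·p_6(j) = 6773/4096;  E[N_6²] = Σ j²·p_6(j) = 13567/4096
Var[N_6] = 13567/4096 − (6773/4096)² = 9696903/16777216

9696903/16777216


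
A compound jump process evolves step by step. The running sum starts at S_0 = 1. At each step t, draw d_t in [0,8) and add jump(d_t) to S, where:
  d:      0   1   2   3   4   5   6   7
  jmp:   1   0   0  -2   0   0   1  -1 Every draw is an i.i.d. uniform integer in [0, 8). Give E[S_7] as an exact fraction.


Outcome values over d=0..7: [1, 0, 0, -2, 0, 0, 1, -1]
Σy = -1, Σy² = 7, M = 8
μ = -1/8 = -1/8,  σ² = 7/8 − (-1/8)² = 55/64
E[S_7] = 1 + 7·(-1/8) = 1/8

1/8


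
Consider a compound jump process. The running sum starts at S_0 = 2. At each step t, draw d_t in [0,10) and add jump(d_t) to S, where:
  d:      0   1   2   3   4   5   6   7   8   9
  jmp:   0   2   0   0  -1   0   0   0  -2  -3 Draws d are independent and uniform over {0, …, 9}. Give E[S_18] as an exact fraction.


-26/5

Outcome values over d=0..9: [0, 2, 0, 0, -1, 0, 0, 0, -2, -3]
Σy = -4, Σy² = 18, M = 10
μ = -4/10 = -2/5,  σ² = 18/10 − (-2/5)² = 41/25
E[S_18] = 2 + 18·(-2/5) = -26/5


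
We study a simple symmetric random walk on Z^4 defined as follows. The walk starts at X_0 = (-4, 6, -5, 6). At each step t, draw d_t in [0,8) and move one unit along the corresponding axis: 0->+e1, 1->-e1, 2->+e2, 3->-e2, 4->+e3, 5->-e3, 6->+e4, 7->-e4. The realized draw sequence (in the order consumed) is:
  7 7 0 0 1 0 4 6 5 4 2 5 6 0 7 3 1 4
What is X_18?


(-2, 6, -4, 5)

t=0: X=(-4, 6, -5, 6), d=7 → -e4, X_1=(-4, 6, -5, 5)
t=1: X=(-4, 6, -5, 5), d=7 → -e4, X_2=(-4, 6, -5, 4)
t=2: X=(-4, 6, -5, 4), d=0 → +e1, X_3=(-3, 6, -5, 4)
t=3: X=(-3, 6, -5, 4), d=0 → +e1, X_4=(-2, 6, -5, 4)
t=4: X=(-2, 6, -5, 4), d=1 → -e1, X_5=(-3, 6, -5, 4)
t=5: X=(-3, 6, -5, 4), d=0 → +e1, X_6=(-2, 6, -5, 4)
t=6: X=(-2, 6, -5, 4), d=4 → +e3, X_7=(-2, 6, -4, 4)
t=7: X=(-2, 6, -4, 4), d=6 → +e4, X_8=(-2, 6, -4, 5)
t=8: X=(-2, 6, -4, 5), d=5 → -e3, X_9=(-2, 6, -5, 5)
t=9: X=(-2, 6, -5, 5), d=4 → +e3, X_10=(-2, 6, -4, 5)
t=10: X=(-2, 6, -4, 5), d=2 → +e2, X_11=(-2, 7, -4, 5)
t=11: X=(-2, 7, -4, 5), d=5 → -e3, X_12=(-2, 7, -5, 5)
t=12: X=(-2, 7, -5, 5), d=6 → +e4, X_13=(-2, 7, -5, 6)
t=13: X=(-2, 7, -5, 6), d=0 → +e1, X_14=(-1, 7, -5, 6)
t=14: X=(-1, 7, -5, 6), d=7 → -e4, X_15=(-1, 7, -5, 5)
t=15: X=(-1, 7, -5, 5), d=3 → -e2, X_16=(-1, 6, -5, 5)
t=16: X=(-1, 6, -5, 5), d=1 → -e1, X_17=(-2, 6, -5, 5)
t=17: X=(-2, 6, -5, 5), d=4 → +e3, X_18=(-2, 6, -4, 5)


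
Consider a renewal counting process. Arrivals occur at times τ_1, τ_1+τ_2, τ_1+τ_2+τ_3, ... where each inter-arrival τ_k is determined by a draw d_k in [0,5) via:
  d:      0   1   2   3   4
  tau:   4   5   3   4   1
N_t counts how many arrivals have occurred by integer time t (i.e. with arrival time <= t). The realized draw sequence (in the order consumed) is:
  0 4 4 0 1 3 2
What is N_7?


draw d_1=0: τ_1=4, arrival time A_1=4
draw d_2=4: τ_2=1, arrival time A_2=5
draw d_3=4: τ_3=1, arrival time A_3=6
draw d_4=0: τ_4=4, arrival time A_4=10
draw d_5=1: τ_5=5, arrival time A_5=15
draw d_6=3: τ_6=4, arrival time A_6=19
draw d_7=2: τ_7=3, arrival time A_7=22
N_t over t=0..7: 0:0 1:0 2:0 3:0 4:1 5:2 6:3 7:3

3


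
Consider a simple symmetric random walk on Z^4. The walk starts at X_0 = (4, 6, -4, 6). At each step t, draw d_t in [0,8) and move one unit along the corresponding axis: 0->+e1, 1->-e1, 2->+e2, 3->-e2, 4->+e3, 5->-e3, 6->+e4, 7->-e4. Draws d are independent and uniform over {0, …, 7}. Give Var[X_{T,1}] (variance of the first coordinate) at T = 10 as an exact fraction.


Outcome values over d=0..7: [1, -1, 0, 0, 0, 0, 0, 0]
Σy = 0, Σy² = 2, M = 8
μ = 0/8 = 0,  σ² = 2/8 − (0)² = 1/4
Independent increments: Var[X_10] = 10·σ² = 10·(1/4) = 5/2

5/2


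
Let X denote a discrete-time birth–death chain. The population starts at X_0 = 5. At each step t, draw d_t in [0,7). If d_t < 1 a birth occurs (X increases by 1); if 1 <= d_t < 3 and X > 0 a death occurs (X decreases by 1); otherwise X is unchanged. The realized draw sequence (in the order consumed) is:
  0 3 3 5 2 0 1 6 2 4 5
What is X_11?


t=0: X=5, d=0 → birth, X_1=6
t=1: X=6, d=3 → hold, X_2=6
t=2: X=6, d=3 → hold, X_3=6
t=3: X=6, d=5 → hold, X_4=6
t=4: X=6, d=2 → death, X_5=5
t=5: X=5, d=0 → birth, X_6=6
t=6: X=6, d=1 → death, X_7=5
t=7: X=5, d=6 → hold, X_8=5
t=8: X=5, d=2 → death, X_9=4
t=9: X=4, d=4 → hold, X_10=4
t=10: X=4, d=5 → hold, X_11=4

4


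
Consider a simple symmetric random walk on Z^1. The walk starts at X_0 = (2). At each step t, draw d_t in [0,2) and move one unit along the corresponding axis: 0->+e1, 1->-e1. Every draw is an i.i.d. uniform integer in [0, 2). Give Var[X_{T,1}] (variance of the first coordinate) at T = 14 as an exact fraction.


Outcome values over d=0..1: [1, -1]
Σy = 0, Σy² = 2, M = 2
μ = 0/2 = 0,  σ² = 2/2 − (0)² = 1
Independent increments: Var[X_14] = 14·σ² = 14·(1) = 14

14


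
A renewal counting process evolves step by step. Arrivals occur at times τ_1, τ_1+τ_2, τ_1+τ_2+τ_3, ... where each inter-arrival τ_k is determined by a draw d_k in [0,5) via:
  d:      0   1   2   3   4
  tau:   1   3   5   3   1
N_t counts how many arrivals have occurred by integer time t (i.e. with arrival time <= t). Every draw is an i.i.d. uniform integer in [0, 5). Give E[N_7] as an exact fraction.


Inter-arrival values over d=0..4: [1, 3, 5, 3, 1]
Each d has probability 1/5, so the pmf of τ is: f(1) = 2/5, f(3) = 2/5, f(5) = 1/5
Renewal equation for m(n) = E[N_n]: condition on τ_1 = k (if k <= n, one arrival plus a fresh copy on the remaining n−k steps): m(n) = F(n) + Σ_{k<=n} f(k)·m(n−k), where F(n) = P(τ <= n) and m(0) = 0
m(1) = F(1) = 2/5
m(2) = F(2) + f(1)·m(1) = 2/5 + 2/5·2/5 = 14/25
m(3) = F(3) + f(1)·m(2) = 4/5 + 2/5·14/25 = 128/125
m(4) = F(4) + f(1)·m(3) + f(3)·m(1) = 4/5 + 2/5·128/125 + 2/5·2/5 = 856/625
m(5) = F(5) + f(1)·m(4) + f(3)·m(2) = 1 + 2/5·856/625 + 2/5·14/25 = 5537/3125
m(6) = F(6) + f(1)·m(5) + f(3)·m(3) + f(5)·m(1) = 1 + 2/5·5537/3125 + 2/5·128/125 + 1/5·2/5 = 34349/15625
m(7) = F(7) + f(1)·m(6) + f(3)·m(4) + f(5)·m(2) = 1 + 2/5·34349/15625 + 2/5·856/625 + 1/5·14/25 = 198373/78125
E[N_7] = m(7) = 198373/78125

198373/78125


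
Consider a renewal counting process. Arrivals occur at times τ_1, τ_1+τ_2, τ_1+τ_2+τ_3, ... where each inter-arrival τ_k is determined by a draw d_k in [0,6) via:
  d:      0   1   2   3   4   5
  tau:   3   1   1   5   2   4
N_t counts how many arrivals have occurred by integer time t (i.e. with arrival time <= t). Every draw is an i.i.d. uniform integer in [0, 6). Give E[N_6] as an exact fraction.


Inter-arrival values over d=0..5: [3, 1, 1, 5, 2, 4]
Each d has probability 1/6, so the pmf of τ is: f(1) = 1/3, f(2) = 1/6, f(3) = 1/6, f(4) = 1/6, f(5) = 1/6
Renewal equation for m(n) = E[N_n]: condition on τ_1 = k (if k <= n, one arrival plus a fresh copy on the remaining n−k steps): m(n) = F(n) + Σ_{k<=n} f(k)·m(n−k), where F(n) = P(τ <= n) and m(0) = 0
m(1) = F(1) = 1/3
m(2) = F(2) + f(1)·m(1) = 1/2 + 1/3·1/3 = 11/18
m(3) = F(3) + f(1)·m(2) + f(2)·m(1) = 2/3 + 1/3·11/18 + 1/6·1/3 = 25/27
m(4) = F(4) + f(1)·m(3) + f(2)·m(2) + f(3)·m(1) = 5/6 + 1/3·25/27 + 1/6·11/18 + 1/6·1/3 = 421/324
m(5) = F(5) + f(1)·m(4) + f(2)·m(3) + f(3)·m(2) + f(4)·m(1) = 1 + 1/3·421/324 + 1/6·25/27 + 1/6·11/18 + 1/6·1/3 = 424/243
m(6) = F(6) + f(1)·m(5) + f(2)·m(4) + f(3)·m(3) + f(4)·m(2) + f(5)·m(1) = 1 + 1/3·424/243 + 1/6·421/324 + 1/6·25/27 + 1/6·11/18 + 1/6·1/3 = 12305/5832
E[N_6] = m(6) = 12305/5832

12305/5832


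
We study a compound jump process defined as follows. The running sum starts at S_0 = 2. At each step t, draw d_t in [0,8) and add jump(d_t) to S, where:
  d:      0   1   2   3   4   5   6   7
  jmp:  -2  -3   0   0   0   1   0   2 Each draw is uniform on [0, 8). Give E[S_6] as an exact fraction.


1/2

Outcome values over d=0..7: [-2, -3, 0, 0, 0, 1, 0, 2]
Σy = -2, Σy² = 18, M = 8
μ = -2/8 = -1/4,  σ² = 18/8 − (-1/4)² = 35/16
E[S_6] = 2 + 6·(-1/4) = 1/2


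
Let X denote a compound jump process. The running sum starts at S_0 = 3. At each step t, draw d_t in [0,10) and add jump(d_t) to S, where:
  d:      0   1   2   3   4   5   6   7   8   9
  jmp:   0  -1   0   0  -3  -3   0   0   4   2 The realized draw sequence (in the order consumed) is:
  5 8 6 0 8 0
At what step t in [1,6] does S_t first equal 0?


1

t=0: S=3, d=5, jump=-3, S_1=0
t=1: S=0, d=8, jump=4, S_2=4
t=2: S=4, d=6, jump=0, S_3=4
t=3: S=4, d=0, jump=0, S_4=4
t=4: S=4, d=8, jump=4, S_5=8
t=5: S=8, d=0, jump=0, S_6=8


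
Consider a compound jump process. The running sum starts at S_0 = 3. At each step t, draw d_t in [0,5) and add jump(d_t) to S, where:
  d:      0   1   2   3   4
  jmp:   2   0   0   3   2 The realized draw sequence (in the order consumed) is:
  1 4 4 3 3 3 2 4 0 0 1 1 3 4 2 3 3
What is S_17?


33

t=0: S=3, d=1, jump=0, S_1=3
t=1: S=3, d=4, jump=2, S_2=5
t=2: S=5, d=4, jump=2, S_3=7
t=3: S=7, d=3, jump=3, S_4=10
t=4: S=10, d=3, jump=3, S_5=13
t=5: S=13, d=3, jump=3, S_6=16
t=6: S=16, d=2, jump=0, S_7=16
t=7: S=16, d=4, jump=2, S_8=18
t=8: S=18, d=0, jump=2, S_9=20
t=9: S=20, d=0, jump=2, S_10=22
t=10: S=22, d=1, jump=0, S_11=22
t=11: S=22, d=1, jump=0, S_12=22
t=12: S=22, d=3, jump=3, S_13=25
t=13: S=25, d=4, jump=2, S_14=27
t=14: S=27, d=2, jump=0, S_15=27
t=15: S=27, d=3, jump=3, S_16=30
t=16: S=30, d=3, jump=3, S_17=33


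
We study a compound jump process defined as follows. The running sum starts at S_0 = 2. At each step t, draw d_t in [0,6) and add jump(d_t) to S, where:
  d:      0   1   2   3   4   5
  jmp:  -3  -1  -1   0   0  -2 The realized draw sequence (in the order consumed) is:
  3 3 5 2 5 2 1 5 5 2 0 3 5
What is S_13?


-15

t=0: S=2, d=3, jump=0, S_1=2
t=1: S=2, d=3, jump=0, S_2=2
t=2: S=2, d=5, jump=-2, S_3=0
t=3: S=0, d=2, jump=-1, S_4=-1
t=4: S=-1, d=5, jump=-2, S_5=-3
t=5: S=-3, d=2, jump=-1, S_6=-4
t=6: S=-4, d=1, jump=-1, S_7=-5
t=7: S=-5, d=5, jump=-2, S_8=-7
t=8: S=-7, d=5, jump=-2, S_9=-9
t=9: S=-9, d=2, jump=-1, S_10=-10
t=10: S=-10, d=0, jump=-3, S_11=-13
t=11: S=-13, d=3, jump=0, S_12=-13
t=12: S=-13, d=5, jump=-2, S_13=-15


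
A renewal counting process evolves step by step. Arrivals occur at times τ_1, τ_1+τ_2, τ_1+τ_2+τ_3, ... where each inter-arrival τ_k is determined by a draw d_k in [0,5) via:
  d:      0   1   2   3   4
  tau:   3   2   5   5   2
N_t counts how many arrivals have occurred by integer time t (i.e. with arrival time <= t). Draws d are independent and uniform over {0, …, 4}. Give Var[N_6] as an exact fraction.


5816/15625

Inter-arrival values over d=0..4: [3, 2, 5, 5, 2]
Each d has probability 1/5, so the pmf of τ is: f(2) = 2/5, f(3) = 1/5, f(5) = 2/5
Let p_n(j) = P(N_n = j), with p_0 = [1]. Condition on τ_1: p_n(0) = P(τ > n), and for j >= 1, p_n(j) = Σ_{k<=n} f(k)·p_{n−k}(j−1)
p_1 = [1]  (j = 0)
p_2 = [3/5, 2/5]  (j = 0..1)
p_3 = [2/5, 3/5]  (j = 0..1)
p_4 = [2/5, 11/25, 4/25]  (j = 0..2)
p_5 = [0, 17/25, 8/25]  (j = 0..2)
p_6 = [0, 16/25, 37/125, 8/125]  (j = 0..3)
E[N_6] = Σ j·p_6(j) = 178/125;  E[N_6²] = Σ j²·p_6(j) = 12/5
Var[N_6] = 12/5 − (178/125)² = 5816/15625


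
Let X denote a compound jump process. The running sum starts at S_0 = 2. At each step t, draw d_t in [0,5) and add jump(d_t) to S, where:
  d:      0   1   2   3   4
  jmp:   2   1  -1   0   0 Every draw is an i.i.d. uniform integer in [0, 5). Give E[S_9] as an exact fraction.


Outcome values over d=0..4: [2, 1, -1, 0, 0]
Σy = 2, Σy² = 6, M = 5
μ = 2/5 = 2/5,  σ² = 6/5 − (2/5)² = 26/25
E[S_9] = 2 + 9·(2/5) = 28/5

28/5


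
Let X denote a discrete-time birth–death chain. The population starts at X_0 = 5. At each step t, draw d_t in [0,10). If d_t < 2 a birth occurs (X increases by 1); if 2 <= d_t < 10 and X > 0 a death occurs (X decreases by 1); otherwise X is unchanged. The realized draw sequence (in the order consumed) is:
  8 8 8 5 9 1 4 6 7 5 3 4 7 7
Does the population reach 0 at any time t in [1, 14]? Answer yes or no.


t=0: X=5, d=8 → death, X_1=4
t=1: X=4, d=8 → death, X_2=3
t=2: X=3, d=8 → death, X_3=2
t=3: X=2, d=5 → death, X_4=1
t=4: X=1, d=9 → death, X_5=0
t=5: X=0, d=1 → birth, X_6=1
t=6: X=1, d=4 → death, X_7=0
t=7: X=0, d=6 → hold, X_8=0
t=8: X=0, d=7 → hold, X_9=0
t=9: X=0, d=5 → hold, X_10=0
t=10: X=0, d=3 → hold, X_11=0
t=11: X=0, d=4 → hold, X_12=0
t=12: X=0, d=7 → hold, X_13=0
t=13: X=0, d=7 → hold, X_14=0

yes


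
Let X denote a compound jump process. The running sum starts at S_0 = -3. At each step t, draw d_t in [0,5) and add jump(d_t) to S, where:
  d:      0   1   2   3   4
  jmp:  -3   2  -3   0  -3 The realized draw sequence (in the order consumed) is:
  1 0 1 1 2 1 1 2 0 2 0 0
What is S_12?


t=0: S=-3, d=1, jump=2, S_1=-1
t=1: S=-1, d=0, jump=-3, S_2=-4
t=2: S=-4, d=1, jump=2, S_3=-2
t=3: S=-2, d=1, jump=2, S_4=0
t=4: S=0, d=2, jump=-3, S_5=-3
t=5: S=-3, d=1, jump=2, S_6=-1
t=6: S=-1, d=1, jump=2, S_7=1
t=7: S=1, d=2, jump=-3, S_8=-2
t=8: S=-2, d=0, jump=-3, S_9=-5
t=9: S=-5, d=2, jump=-3, S_10=-8
t=10: S=-8, d=0, jump=-3, S_11=-11
t=11: S=-11, d=0, jump=-3, S_12=-14

-14


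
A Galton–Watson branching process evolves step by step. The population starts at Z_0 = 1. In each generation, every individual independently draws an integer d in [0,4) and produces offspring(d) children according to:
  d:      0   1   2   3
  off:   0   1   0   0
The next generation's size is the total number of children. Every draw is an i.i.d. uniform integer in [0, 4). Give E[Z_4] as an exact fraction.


Outcome values over d=0..3: [0, 1, 0, 0]
Σy = 1, Σy² = 1, M = 4
μ = 1/4 = 1/4,  σ² = 1/4 − (1/4)² = 3/16
E[Z_0] = 1
E[Z_1] = 1/4·E[Z_0] = 1/4
E[Z_2] = 1/4·E[Z_1] = 1/16
E[Z_3] = 1/4·E[Z_2] = 1/64
E[Z_4] = 1/4·E[Z_3] = 1/256

1/256


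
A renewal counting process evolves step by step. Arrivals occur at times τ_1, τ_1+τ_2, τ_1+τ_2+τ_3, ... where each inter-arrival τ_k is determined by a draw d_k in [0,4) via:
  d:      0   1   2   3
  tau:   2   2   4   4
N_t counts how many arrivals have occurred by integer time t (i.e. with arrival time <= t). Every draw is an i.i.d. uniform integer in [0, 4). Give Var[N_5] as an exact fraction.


Inter-arrival values over d=0..3: [2, 2, 4, 4]
Each d has probability 1/4, so the pmf of τ is: f(2) = 1/2, f(4) = 1/2
Let p_n(j) = P(N_n = j), with p_0 = [1]. Condition on τ_1: p_n(0) = P(τ > n), and for j >= 1, p_n(j) = Σ_{k<=n} f(k)·p_{n−k}(j−1)
p_1 = [1]  (j = 0)
p_2 = [1/2, 1/2]  (j = 0..1)
p_3 = [1/2, 1/2]  (j = 0..1)
p_4 = [0, 3/4, 1/4]  (j = 0..2)
p_5 = [0, 3/4, 1/4]  (j = 0..2)
E[N_5] = Σ j·p_5(j) = 5/4;  E[N_5²] = Σ j²·p_5(j) = 7/4
Var[N_5] = 7/4 − (5/4)² = 3/16

3/16


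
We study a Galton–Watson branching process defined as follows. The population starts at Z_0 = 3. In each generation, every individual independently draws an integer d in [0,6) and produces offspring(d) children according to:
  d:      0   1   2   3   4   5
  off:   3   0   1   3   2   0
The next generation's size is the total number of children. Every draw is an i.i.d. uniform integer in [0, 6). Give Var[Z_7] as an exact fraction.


Outcome values over d=0..5: [3, 0, 1, 3, 2, 0]
Σy = 9, Σy² = 23, M = 6
μ = 9/6 = 3/2,  σ² = 23/6 − (3/2)² = 19/12
V_0 = 0, E_0 = 3
V_1 = 19/12·E_0 + (3/2)²·V_0 = 19/4;  E_1 = 9/2
V_2 = 19/12·E_1 + (3/2)²·V_1 = 285/16;  E_2 = 27/4
V_3 = 19/12·E_2 + (3/2)²·V_2 = 3249/64;  E_3 = 81/8
V_4 = 19/12·E_3 + (3/2)²·V_3 = 33345/256;  E_4 = 243/16
V_5 = 19/12·E_4 + (3/2)²·V_4 = 324729/1024;  E_5 = 729/32
V_6 = 19/12·E_5 + (3/2)²·V_5 = 3070305/4096;  E_6 = 2187/64
V_7 = 19/12·E_6 + (3/2)²·V_6 = 28519209/16384;  E_7 = 6561/128

28519209/16384


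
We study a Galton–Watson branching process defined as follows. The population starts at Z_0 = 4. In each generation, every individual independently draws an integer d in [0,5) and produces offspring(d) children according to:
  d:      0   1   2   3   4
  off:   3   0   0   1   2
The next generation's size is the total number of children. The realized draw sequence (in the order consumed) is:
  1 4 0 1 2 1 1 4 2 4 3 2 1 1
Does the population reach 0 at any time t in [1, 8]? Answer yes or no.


yes

gen 0: Z_0=4, draws=[1, 4, 0, 1], offspring=[0, 2, 3, 0], Z_1=5
gen 1: Z_1=5, draws=[2, 1, 1, 4, 2], offspring=[0, 0, 0, 2, 0], Z_2=2
gen 2: Z_2=2, draws=[4, 3], offspring=[2, 1], Z_3=3
gen 3: Z_3=3, draws=[2, 1, 1], offspring=[0, 0, 0], Z_4=0
gen 4: Z_4=0, draws=[], offspring=[], Z_5=0
gen 5: Z_5=0, draws=[], offspring=[], Z_6=0
gen 6: Z_6=0, draws=[], offspring=[], Z_7=0
gen 7: Z_7=0, draws=[], offspring=[], Z_8=0


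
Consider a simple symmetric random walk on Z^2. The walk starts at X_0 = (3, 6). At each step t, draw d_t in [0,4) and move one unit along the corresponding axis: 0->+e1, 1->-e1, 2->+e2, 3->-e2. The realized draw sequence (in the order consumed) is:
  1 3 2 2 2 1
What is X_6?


(1, 8)

t=0: X=(3, 6), d=1 → -e1, X_1=(2, 6)
t=1: X=(2, 6), d=3 → -e2, X_2=(2, 5)
t=2: X=(2, 5), d=2 → +e2, X_3=(2, 6)
t=3: X=(2, 6), d=2 → +e2, X_4=(2, 7)
t=4: X=(2, 7), d=2 → +e2, X_5=(2, 8)
t=5: X=(2, 8), d=1 → -e1, X_6=(1, 8)


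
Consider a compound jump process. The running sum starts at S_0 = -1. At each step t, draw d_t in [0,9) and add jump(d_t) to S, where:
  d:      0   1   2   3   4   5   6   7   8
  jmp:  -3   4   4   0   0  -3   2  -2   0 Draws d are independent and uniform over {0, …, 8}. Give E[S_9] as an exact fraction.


Outcome values over d=0..8: [-3, 4, 4, 0, 0, -3, 2, -2, 0]
Σy = 2, Σy² = 58, M = 9
μ = 2/9 = 2/9,  σ² = 58/9 − (2/9)² = 518/81
E[S_9] = -1 + 9·(2/9) = 1

1


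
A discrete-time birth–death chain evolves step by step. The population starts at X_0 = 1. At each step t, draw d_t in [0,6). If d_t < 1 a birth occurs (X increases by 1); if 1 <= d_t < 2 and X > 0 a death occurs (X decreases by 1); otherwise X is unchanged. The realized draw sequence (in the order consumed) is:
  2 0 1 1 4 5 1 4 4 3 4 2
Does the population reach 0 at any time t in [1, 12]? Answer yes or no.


t=0: X=1, d=2 → hold, X_1=1
t=1: X=1, d=0 → birth, X_2=2
t=2: X=2, d=1 → death, X_3=1
t=3: X=1, d=1 → death, X_4=0
t=4: X=0, d=4 → hold, X_5=0
t=5: X=0, d=5 → hold, X_6=0
t=6: X=0, d=1 → hold, X_7=0
t=7: X=0, d=4 → hold, X_8=0
t=8: X=0, d=4 → hold, X_9=0
t=9: X=0, d=3 → hold, X_10=0
t=10: X=0, d=4 → hold, X_11=0
t=11: X=0, d=2 → hold, X_12=0

yes


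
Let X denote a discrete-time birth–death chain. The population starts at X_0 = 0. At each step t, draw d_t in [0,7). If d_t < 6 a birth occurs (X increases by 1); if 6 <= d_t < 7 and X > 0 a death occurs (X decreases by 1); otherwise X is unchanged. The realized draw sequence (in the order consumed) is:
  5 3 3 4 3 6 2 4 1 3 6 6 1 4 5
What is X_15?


t=0: X=0, d=5 → birth, X_1=1
t=1: X=1, d=3 → birth, X_2=2
t=2: X=2, d=3 → birth, X_3=3
t=3: X=3, d=4 → birth, X_4=4
t=4: X=4, d=3 → birth, X_5=5
t=5: X=5, d=6 → death, X_6=4
t=6: X=4, d=2 → birth, X_7=5
t=7: X=5, d=4 → birth, X_8=6
t=8: X=6, d=1 → birth, X_9=7
t=9: X=7, d=3 → birth, X_10=8
t=10: X=8, d=6 → death, X_11=7
t=11: X=7, d=6 → death, X_12=6
t=12: X=6, d=1 → birth, X_13=7
t=13: X=7, d=4 → birth, X_14=8
t=14: X=8, d=5 → birth, X_15=9

9


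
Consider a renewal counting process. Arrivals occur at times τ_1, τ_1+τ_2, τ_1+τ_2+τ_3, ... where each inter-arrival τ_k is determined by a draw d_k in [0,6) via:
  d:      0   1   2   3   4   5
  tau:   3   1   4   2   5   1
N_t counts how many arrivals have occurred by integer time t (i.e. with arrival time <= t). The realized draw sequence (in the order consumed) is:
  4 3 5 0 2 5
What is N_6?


draw d_1=4: τ_1=5, arrival time A_1=5
draw d_2=3: τ_2=2, arrival time A_2=7
draw d_3=5: τ_3=1, arrival time A_3=8
draw d_4=0: τ_4=3, arrival time A_4=11
draw d_5=2: τ_5=4, arrival time A_5=15
draw d_6=5: τ_6=1, arrival time A_6=16
N_t over t=0..6: 0:0 1:0 2:0 3:0 4:0 5:1 6:1

1


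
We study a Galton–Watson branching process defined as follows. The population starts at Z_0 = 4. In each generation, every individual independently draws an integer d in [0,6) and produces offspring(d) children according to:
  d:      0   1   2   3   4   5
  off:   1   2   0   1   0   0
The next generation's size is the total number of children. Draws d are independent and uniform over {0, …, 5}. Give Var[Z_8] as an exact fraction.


Outcome values over d=0..5: [1, 2, 0, 1, 0, 0]
Σy = 4, Σy² = 6, M = 6
μ = 4/6 = 2/3,  σ² = 6/6 − (2/3)² = 5/9
V_0 = 0, E_0 = 4
V_1 = 5/9·E_0 + (2/3)²·V_0 = 20/9;  E_1 = 8/3
V_2 = 5/9·E_1 + (2/3)²·V_1 = 200/81;  E_2 = 16/9
V_3 = 5/9·E_2 + (2/3)²·V_2 = 1520/729;  E_3 = 32/27
V_4 = 5/9·E_3 + (2/3)²·V_3 = 10400/6561;  E_4 = 64/81
V_5 = 5/9·E_4 + (2/3)²·V_4 = 67520/59049;  E_5 = 128/243
V_6 = 5/9·E_5 + (2/3)²·V_5 = 425600/531441;  E_6 = 256/729
V_7 = 5/9·E_6 + (2/3)²·V_6 = 2635520/4782969;  E_7 = 512/2187
V_8 = 5/9·E_7 + (2/3)²·V_7 = 16140800/43046721;  E_8 = 1024/6561

16140800/43046721


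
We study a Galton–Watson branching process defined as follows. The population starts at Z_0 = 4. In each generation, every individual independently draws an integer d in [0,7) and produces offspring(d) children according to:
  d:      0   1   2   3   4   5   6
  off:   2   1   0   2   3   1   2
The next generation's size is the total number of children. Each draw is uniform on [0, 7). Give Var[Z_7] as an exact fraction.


1322550219332320/678223072849

Outcome values over d=0..6: [2, 1, 0, 2, 3, 1, 2]
Σy = 11, Σy² = 23, M = 7
μ = 11/7 = 11/7,  σ² = 23/7 − (11/7)² = 40/49
V_0 = 0, E_0 = 4
V_1 = 40/49·E_0 + (11/7)²·V_0 = 160/49;  E_1 = 44/7
V_2 = 40/49·E_1 + (11/7)²·V_1 = 31680/2401;  E_2 = 484/49
V_3 = 40/49·E_2 + (11/7)²·V_2 = 4781920/117649;  E_3 = 5324/343
V_4 = 40/49·E_3 + (11/7)²·V_3 = 651657600/5764801;  E_4 = 58564/2401
V_5 = 40/49·E_4 + (11/7)²·V_4 = 84475056160/282475249;  E_5 = 644204/16807
V_6 = 40/49·E_5 + (11/7)²·V_5 = 10654567260480/13841287201;  E_6 = 7086244/117649
V_7 = 40/49·E_6 + (11/7)²·V_6 = 1322550219332320/678223072849;  E_7 = 77948684/823543


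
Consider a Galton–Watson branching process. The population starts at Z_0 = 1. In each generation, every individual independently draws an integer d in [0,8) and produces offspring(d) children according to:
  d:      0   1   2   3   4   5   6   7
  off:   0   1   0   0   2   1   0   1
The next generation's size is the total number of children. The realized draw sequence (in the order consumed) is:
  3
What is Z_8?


gen 0: Z_0=1, draws=[3], offspring=[0], Z_1=0
gen 1: Z_1=0, draws=[], offspring=[], Z_2=0
gen 2: Z_2=0, draws=[], offspring=[], Z_3=0
gen 3: Z_3=0, draws=[], offspring=[], Z_4=0
gen 4: Z_4=0, draws=[], offspring=[], Z_5=0
gen 5: Z_5=0, draws=[], offspring=[], Z_6=0
gen 6: Z_6=0, draws=[], offspring=[], Z_7=0
gen 7: Z_7=0, draws=[], offspring=[], Z_8=0

0


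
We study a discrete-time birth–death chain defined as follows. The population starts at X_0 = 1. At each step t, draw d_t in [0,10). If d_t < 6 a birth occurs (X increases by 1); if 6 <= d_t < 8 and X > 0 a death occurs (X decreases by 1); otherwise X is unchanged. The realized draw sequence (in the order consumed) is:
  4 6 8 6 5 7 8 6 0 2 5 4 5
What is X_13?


5

t=0: X=1, d=4 → birth, X_1=2
t=1: X=2, d=6 → death, X_2=1
t=2: X=1, d=8 → hold, X_3=1
t=3: X=1, d=6 → death, X_4=0
t=4: X=0, d=5 → birth, X_5=1
t=5: X=1, d=7 → death, X_6=0
t=6: X=0, d=8 → hold, X_7=0
t=7: X=0, d=6 → hold, X_8=0
t=8: X=0, d=0 → birth, X_9=1
t=9: X=1, d=2 → birth, X_10=2
t=10: X=2, d=5 → birth, X_11=3
t=11: X=3, d=4 → birth, X_12=4
t=12: X=4, d=5 → birth, X_13=5


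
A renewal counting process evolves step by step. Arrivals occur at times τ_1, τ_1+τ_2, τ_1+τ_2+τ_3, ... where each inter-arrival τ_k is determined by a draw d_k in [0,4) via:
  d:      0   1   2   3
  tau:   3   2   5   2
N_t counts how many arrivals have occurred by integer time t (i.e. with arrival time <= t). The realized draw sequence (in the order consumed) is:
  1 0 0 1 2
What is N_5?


draw d_1=1: τ_1=2, arrival time A_1=2
draw d_2=0: τ_2=3, arrival time A_2=5
draw d_3=0: τ_3=3, arrival time A_3=8
draw d_4=1: τ_4=2, arrival time A_4=10
draw d_5=2: τ_5=5, arrival time A_5=15
N_t over t=0..5: 0:0 1:0 2:1 3:1 4:1 5:2

2


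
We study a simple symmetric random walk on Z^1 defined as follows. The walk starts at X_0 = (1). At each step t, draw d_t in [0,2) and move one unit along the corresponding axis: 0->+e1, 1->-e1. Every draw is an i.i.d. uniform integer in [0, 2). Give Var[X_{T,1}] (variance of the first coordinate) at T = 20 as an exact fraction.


20

Outcome values over d=0..1: [1, -1]
Σy = 0, Σy² = 2, M = 2
μ = 0/2 = 0,  σ² = 2/2 − (0)² = 1
Independent increments: Var[X_20] = 20·σ² = 20·(1) = 20


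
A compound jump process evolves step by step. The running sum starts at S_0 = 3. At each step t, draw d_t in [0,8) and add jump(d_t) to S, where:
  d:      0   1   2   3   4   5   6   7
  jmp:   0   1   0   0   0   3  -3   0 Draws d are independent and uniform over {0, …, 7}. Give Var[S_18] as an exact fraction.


1359/32

Outcome values over d=0..7: [0, 1, 0, 0, 0, 3, -3, 0]
Σy = 1, Σy² = 19, M = 8
μ = 1/8 = 1/8,  σ² = 19/8 − (1/8)² = 151/64
Independent increments: Var[S_18] = 18·σ² = 18·(151/64) = 1359/32


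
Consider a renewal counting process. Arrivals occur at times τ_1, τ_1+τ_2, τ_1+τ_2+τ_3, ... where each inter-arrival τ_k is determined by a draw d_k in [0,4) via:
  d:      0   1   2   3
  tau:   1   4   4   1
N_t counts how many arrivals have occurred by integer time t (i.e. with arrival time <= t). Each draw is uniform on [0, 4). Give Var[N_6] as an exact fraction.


Inter-arrival values over d=0..3: [1, 4, 4, 1]
Each d has probability 1/4, so the pmf of τ is: f(1) = 1/2, f(4) = 1/2
Let p_n(j) = P(N_n = j), with p_0 = [1]. Condition on τ_1: p_n(0) = P(τ > n), and for j >= 1, p_n(j) = Σ_{k<=n} f(k)·p_{n−k}(j−1)
p_1 = [1/2, 1/2]  (j = 0..1)
p_2 = [1/2, 1/4, 1/4]  (j = 0..2)
p_3 = [1/2, 1/4, 1/8, 1/8]  (j = 0..3)
p_4 = [0, 3/4, 1/8, 1/16, 1/16]  (j = 0..4)
p_5 = [0, 1/4, 5/8, 1/16, 1/32, 1/32]  (j = 0..5)
p_6 = [0, 1/4, 1/4, 7/16, 1/32, 1/64, 1/64]  (j = 0..6)
E[N_6] = Σ j·p_6(j) = 151/64;  E[N_6²] = Σ j²·p_6(j) = 425/64
Var[N_6] = 425/64 − (151/64)² = 4399/4096

4399/4096


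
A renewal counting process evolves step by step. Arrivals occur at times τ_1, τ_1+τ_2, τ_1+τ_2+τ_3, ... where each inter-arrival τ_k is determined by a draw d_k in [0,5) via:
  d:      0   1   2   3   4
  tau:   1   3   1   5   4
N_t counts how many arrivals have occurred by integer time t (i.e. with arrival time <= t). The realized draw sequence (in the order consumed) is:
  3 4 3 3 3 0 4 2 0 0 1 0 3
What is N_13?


draw d_1=3: τ_1=5, arrival time A_1=5
draw d_2=4: τ_2=4, arrival time A_2=9
draw d_3=3: τ_3=5, arrival time A_3=14
draw d_4=3: τ_4=5, arrival time A_4=19
draw d_5=3: τ_5=5, arrival time A_5=24
draw d_6=0: τ_6=1, arrival time A_6=25
draw d_7=4: τ_7=4, arrival time A_7=29
draw d_8=2: τ_8=1, arrival time A_8=30
draw d_9=0: τ_9=1, arrival time A_9=31
draw d_10=0: τ_10=1, arrival time A_10=32
draw d_11=1: τ_11=3, arrival time A_11=35
draw d_12=0: τ_12=1, arrival time A_12=36
draw d_13=3: τ_13=5, arrival time A_13=41
N_t over t=0..13: 0:0 1:0 2:0 3:0 4:0 5:1 6:1 7:1 8:1 9:2 10:2 11:2 12:2 13:2

2


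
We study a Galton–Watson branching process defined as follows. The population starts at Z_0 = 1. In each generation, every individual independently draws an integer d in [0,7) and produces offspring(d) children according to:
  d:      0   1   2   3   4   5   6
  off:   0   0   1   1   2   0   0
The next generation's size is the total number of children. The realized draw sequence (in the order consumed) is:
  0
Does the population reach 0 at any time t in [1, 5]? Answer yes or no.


gen 0: Z_0=1, draws=[0], offspring=[0], Z_1=0
gen 1: Z_1=0, draws=[], offspring=[], Z_2=0
gen 2: Z_2=0, draws=[], offspring=[], Z_3=0
gen 3: Z_3=0, draws=[], offspring=[], Z_4=0
gen 4: Z_4=0, draws=[], offspring=[], Z_5=0

yes


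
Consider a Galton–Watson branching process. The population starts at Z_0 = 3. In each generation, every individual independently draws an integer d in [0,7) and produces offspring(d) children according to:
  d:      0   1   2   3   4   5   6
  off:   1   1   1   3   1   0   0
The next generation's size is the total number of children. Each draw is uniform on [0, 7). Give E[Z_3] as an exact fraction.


3

Outcome values over d=0..6: [1, 1, 1, 3, 1, 0, 0]
Σy = 7, Σy² = 13, M = 7
μ = 7/7 = 1,  σ² = 13/7 − (1)² = 6/7
E[Z_0] = 3
E[Z_1] = 1·E[Z_0] = 3
E[Z_2] = 1·E[Z_1] = 3
E[Z_3] = 1·E[Z_2] = 3


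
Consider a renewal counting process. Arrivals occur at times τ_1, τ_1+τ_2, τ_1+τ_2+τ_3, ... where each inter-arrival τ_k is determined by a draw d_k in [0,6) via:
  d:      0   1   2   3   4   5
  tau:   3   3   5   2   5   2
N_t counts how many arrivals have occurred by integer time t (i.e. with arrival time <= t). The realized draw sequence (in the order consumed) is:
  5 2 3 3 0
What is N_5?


draw d_1=5: τ_1=2, arrival time A_1=2
draw d_2=2: τ_2=5, arrival time A_2=7
draw d_3=3: τ_3=2, arrival time A_3=9
draw d_4=3: τ_4=2, arrival time A_4=11
draw d_5=0: τ_5=3, arrival time A_5=14
N_t over t=0..5: 0:0 1:0 2:1 3:1 4:1 5:1

1
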